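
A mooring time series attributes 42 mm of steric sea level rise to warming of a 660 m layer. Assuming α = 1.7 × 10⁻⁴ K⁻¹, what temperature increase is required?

ΔT ≈ 0.37 °C

ΔT = Δh/(αH) = 0.042 / (1.7×10⁻⁴ × 660) ≈ 0.3743 °C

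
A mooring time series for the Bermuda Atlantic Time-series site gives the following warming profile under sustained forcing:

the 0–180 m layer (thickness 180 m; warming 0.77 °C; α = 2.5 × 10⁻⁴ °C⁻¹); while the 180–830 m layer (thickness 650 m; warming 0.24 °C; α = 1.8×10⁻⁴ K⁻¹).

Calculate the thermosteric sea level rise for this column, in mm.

180 × 2.5×10⁻⁴ × 0.77 = 0.03465 m
Layer 2: 0.24 × 650 × 1.8×10⁻⁴ = 0.02808 m
Δh = 0.03465 + 0.02808 = 0.06273 m

about 62.7 mm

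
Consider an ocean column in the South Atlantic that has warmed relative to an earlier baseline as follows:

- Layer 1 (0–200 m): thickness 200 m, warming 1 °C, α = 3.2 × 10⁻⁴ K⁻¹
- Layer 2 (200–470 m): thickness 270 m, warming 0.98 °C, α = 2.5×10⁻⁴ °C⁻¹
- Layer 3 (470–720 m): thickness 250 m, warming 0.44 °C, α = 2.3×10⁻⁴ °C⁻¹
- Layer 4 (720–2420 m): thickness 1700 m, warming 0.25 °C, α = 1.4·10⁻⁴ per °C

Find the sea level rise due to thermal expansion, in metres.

Layer 1: 3.2×10⁻⁴ × 200 × 1 = 0.06400 m
Layer 2: 2.5×10⁻⁴ × 270 × 0.98 = 0.06615 m
470–720 m: 250 × 0.44 × 2.3×10⁻⁴ = 0.02530 m
1.4×10⁻⁴ × 0.25 × 1700 = 0.05950 m
Δh = 0.06400 + 0.06615 + 0.02530 + 0.05950 = 0.21495 m

about 0.215 m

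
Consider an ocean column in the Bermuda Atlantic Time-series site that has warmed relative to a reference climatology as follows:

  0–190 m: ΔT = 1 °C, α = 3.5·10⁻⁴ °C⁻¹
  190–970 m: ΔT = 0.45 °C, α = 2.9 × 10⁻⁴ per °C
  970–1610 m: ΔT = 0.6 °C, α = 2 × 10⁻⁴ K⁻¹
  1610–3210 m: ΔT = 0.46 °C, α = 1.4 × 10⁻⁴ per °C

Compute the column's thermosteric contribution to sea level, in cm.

Layer 1: 3.5×10⁻⁴ × 190 × 1 = 0.06650 m
190–970 m: 0.45 × 2.9×10⁻⁴ × 780 = 0.10179 m
640 × 0.6 × 2×10⁻⁴ = 0.07680 m
1610–3210 m: 1600 × 0.46 × 1.4×10⁻⁴ = 0.10304 m
Δh = 0.06650 + 0.10179 + 0.07680 + 0.10304 = 0.34813 m

about 35 cm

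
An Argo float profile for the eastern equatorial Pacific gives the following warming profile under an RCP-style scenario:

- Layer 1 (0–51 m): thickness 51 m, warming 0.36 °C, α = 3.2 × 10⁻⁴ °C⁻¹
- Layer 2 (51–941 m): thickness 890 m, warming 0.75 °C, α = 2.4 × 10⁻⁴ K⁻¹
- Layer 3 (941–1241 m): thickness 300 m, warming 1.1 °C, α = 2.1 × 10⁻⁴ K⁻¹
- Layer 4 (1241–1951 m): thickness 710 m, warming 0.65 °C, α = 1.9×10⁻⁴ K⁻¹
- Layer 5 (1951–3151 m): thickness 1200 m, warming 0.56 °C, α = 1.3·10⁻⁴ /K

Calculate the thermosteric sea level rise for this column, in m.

Δh = 0.41 m

51 × 3.2×10⁻⁴ × 0.36 = 0.0058752 m
51–941 m: 890 × 0.75 × 2.4×10⁻⁴ = 0.16020 m
941–1241 m: 300 × 2.1×10⁻⁴ × 1.1 = 0.06930 m
710 × 1.9×10⁻⁴ × 0.65 = 0.087685 m
1951–3151 m: 1.3×10⁻⁴ × 0.56 × 1200 = 0.08736 m
Δh = 0.0058752 + 0.16020 + 0.06930 + 0.087685 + 0.08736 = 0.4104202 m ≈ 0.41 m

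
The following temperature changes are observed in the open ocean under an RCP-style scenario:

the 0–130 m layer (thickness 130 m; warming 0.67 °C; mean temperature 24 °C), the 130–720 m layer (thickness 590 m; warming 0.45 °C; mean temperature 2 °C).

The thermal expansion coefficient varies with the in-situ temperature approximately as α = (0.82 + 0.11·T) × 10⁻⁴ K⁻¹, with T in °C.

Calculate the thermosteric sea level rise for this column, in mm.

58 mm

Layer 1: α = (0.82 + 0.11×24)×10⁻⁴ = 3.46×10⁻⁴ K⁻¹
Layer 2: α = (0.82 + 0.11×2)×10⁻⁴ = 1.04×10⁻⁴ K⁻¹
3.46×10⁻⁴ × 130 × 0.67 = 0.0301366 m
Layer 2: 590 × 0.45 × 1.04×10⁻⁴ = 0.027612 m
Δh = 0.0301366 + 0.027612 = 0.0577486 m ≈ 58 mm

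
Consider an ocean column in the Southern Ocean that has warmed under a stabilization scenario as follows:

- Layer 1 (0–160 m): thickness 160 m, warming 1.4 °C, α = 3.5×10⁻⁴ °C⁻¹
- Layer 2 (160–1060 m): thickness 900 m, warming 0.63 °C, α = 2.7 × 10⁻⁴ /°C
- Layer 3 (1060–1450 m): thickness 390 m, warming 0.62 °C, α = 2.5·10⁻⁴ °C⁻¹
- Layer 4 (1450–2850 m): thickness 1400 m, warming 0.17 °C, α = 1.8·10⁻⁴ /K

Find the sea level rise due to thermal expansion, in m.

3.5×10⁻⁴ × 160 × 1.4 = 0.07840 m
2.7×10⁻⁴ × 0.63 × 900 = 0.15309 m
390 × 0.62 × 2.5×10⁻⁴ = 0.06045 m
1400 × 0.17 × 1.8×10⁻⁴ = 0.04284 m
Δh = 0.07840 + 0.15309 + 0.06045 + 0.04284 = 0.33478 m

Δh = 0.33 m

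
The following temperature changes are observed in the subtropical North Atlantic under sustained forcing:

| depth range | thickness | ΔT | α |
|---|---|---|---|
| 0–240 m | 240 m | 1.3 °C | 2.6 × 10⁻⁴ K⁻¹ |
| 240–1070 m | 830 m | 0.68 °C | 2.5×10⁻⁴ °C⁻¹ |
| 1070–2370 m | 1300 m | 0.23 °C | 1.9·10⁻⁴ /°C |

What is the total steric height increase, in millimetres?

Δh = 279 mm

Layer 1: 240 × 1.3 × 2.6×10⁻⁴ = 0.08112 m
Layer 2: 2.5×10⁻⁴ × 830 × 0.68 = 0.14110 m
1070–2370 m: 1.9×10⁻⁴ × 1300 × 0.23 = 0.05681 m
Δh = 0.08112 + 0.14110 + 0.05681 = 0.27903 m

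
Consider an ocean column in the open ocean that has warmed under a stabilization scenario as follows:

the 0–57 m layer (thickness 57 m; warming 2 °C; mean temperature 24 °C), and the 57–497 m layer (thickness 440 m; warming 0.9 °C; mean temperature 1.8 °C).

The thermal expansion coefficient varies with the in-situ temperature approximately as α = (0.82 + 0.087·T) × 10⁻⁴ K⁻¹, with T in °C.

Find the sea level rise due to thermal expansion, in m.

0.072 m of thermosteric rise

Layer 1: α = (0.82 + 0.087×24)×10⁻⁴ = 2.908×10⁻⁴ K⁻¹
Layer 2: α = (0.82 + 0.087×1.8)×10⁻⁴ = 0.9766×10⁻⁴ K⁻¹
Layer 1: 2 × 2.908×10⁻⁴ × 57 = 0.0331512 m
440 × 0.9766×10⁻⁴ × 0.9 = 0.03867336 m
Δh = 0.0331512 + 0.03867336 = 0.07182456 m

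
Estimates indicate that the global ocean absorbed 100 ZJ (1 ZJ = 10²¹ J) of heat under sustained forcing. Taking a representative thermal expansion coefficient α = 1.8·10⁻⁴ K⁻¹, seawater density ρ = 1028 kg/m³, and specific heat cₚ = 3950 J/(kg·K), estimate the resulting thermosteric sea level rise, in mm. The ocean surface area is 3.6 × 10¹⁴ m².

Δh = 12.3 mm

Per unit area: Q = 100×10²¹ / (3.6×10¹⁴) ≈ 2.778×10⁸ J/m²
Δh = αQ/(ρcₚ) = 1.8×10⁻⁴ × 2.778×10⁸ / (1028 × 3950) ≈ 0.012314 m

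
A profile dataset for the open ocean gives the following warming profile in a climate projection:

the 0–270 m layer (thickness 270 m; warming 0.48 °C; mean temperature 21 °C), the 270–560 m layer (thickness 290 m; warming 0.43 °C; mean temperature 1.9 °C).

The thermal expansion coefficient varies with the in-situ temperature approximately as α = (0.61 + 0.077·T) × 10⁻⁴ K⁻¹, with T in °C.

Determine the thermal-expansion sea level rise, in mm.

Δh = 38.3 mm

Layer 1: α = (0.61 + 0.077×21)×10⁻⁴ = 2.227×10⁻⁴ K⁻¹
Layer 2: α = (0.61 + 0.077×1.9)×10⁻⁴ = 0.7563×10⁻⁴ K⁻¹
270 × 0.48 × 2.227×10⁻⁴ = 0.02886192 m
Layer 2: 0.7563×10⁻⁴ × 0.43 × 290 = 0.009431061 m
Δh = 0.02886192 + 0.009431061 = 0.038292981 m ≈ 38.3 mm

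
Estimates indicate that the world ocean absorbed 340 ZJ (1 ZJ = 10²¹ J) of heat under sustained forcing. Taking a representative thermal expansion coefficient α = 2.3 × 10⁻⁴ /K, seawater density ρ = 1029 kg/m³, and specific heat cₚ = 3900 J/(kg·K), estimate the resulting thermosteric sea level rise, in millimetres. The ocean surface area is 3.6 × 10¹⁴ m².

Per unit area: Q = 340×10²¹ / (3.6×10¹⁴) ≈ 9.444×10⁸ J/m²
Δh = αQ/(ρcₚ) = 2.3×10⁻⁴ × 9.444×10⁸ / (1029 × 3900) ≈ 0.054126 m

54 mm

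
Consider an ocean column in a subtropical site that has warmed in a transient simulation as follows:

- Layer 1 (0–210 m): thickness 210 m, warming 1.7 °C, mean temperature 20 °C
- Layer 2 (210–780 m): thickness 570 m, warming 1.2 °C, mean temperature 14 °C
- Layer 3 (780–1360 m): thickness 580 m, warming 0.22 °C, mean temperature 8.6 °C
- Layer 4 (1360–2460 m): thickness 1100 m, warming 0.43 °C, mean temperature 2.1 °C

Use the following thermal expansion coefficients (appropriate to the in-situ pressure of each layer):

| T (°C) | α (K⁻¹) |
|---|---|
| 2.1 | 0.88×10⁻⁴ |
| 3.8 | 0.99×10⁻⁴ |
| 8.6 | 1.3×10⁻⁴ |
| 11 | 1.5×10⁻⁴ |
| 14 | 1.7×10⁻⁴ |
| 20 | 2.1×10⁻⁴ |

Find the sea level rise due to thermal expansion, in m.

0.249 m of thermosteric rise

Layer 1 at 20 °C → α = 2.1×10⁻⁴ K⁻¹
Layer 2 at 14 °C → α = 1.7×10⁻⁴ K⁻¹
Layer 3 at 8.6 °C → α = 1.3×10⁻⁴ K⁻¹
Layer 4 at 2.1 °C → α = 0.88×10⁻⁴ K⁻¹
Layer 1: 2.1×10⁻⁴ × 1.7 × 210 = 0.07497 m
210–780 m: 1.2 × 570 × 1.7×10⁻⁴ = 0.11628 m
580 × 0.22 × 1.3×10⁻⁴ = 0.016588 m
Layer 4: 1100 × 0.88×10⁻⁴ × 0.43 = 0.041624 m
Δh = 0.07497 + 0.11628 + 0.016588 + 0.041624 = 0.249462 m ≈ 0.249 m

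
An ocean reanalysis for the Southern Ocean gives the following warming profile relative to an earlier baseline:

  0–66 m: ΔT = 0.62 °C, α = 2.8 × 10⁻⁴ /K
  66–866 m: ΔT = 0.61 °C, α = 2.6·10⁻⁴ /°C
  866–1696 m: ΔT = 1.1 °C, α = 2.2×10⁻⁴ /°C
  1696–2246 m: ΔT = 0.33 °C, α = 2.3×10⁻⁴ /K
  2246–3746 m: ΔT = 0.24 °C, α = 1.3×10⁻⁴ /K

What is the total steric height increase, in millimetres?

428 mm of thermosteric rise

0–66 m: 2.8×10⁻⁴ × 0.62 × 66 = 0.0114576 m
66–866 m: 2.6×10⁻⁴ × 800 × 0.61 = 0.12688 m
Layer 3: 2.2×10⁻⁴ × 830 × 1.1 = 0.20086 m
Layer 4: 0.33 × 2.3×10⁻⁴ × 550 = 0.041745 m
2246–3746 m: 1.3×10⁻⁴ × 0.24 × 1500 = 0.04680 m
Δh = 0.0114576 + 0.12688 + 0.20086 + 0.041745 + 0.04680 = 0.4277426 m ≈ 428 mm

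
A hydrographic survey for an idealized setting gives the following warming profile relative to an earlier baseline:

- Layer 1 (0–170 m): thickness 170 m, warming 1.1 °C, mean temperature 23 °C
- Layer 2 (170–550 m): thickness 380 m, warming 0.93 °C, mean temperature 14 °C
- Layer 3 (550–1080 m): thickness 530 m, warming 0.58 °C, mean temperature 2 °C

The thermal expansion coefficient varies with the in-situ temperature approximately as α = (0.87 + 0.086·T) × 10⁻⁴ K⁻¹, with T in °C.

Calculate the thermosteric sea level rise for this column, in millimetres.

159 mm of thermosteric rise

Layer 1: α = (0.87 + 0.086×23)×10⁻⁴ = 2.848×10⁻⁴ K⁻¹
Layer 2: α = (0.87 + 0.086×14)×10⁻⁴ = 2.074×10⁻⁴ K⁻¹
Layer 3: α = (0.87 + 0.086×2)×10⁻⁴ = 1.042×10⁻⁴ K⁻¹
Layer 1: 1.1 × 2.848×10⁻⁴ × 170 = 0.0532576 m
170–550 m: 2.074×10⁻⁴ × 0.93 × 380 = 0.07329516 m
550–1080 m: 0.58 × 530 × 1.042×10⁻⁴ = 0.03203108 m
Δh = 0.0532576 + 0.07329516 + 0.03203108 = 0.15858384 m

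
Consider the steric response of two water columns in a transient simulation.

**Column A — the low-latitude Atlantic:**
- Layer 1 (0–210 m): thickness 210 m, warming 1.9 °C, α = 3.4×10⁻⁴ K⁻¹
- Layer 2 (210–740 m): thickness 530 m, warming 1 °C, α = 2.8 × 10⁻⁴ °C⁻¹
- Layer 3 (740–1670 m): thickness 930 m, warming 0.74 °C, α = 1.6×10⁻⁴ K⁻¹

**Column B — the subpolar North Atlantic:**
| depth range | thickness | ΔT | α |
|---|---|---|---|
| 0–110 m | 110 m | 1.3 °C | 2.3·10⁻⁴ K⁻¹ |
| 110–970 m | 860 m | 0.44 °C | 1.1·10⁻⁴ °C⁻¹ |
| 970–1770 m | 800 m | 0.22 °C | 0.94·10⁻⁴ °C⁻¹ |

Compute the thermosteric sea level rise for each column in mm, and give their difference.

A 0–210 m: 3.4×10⁻⁴ × 210 × 1.9 = 0.13566 m
A Layer 2: 1 × 530 × 2.8×10⁻⁴ = 0.14840 m
A 0.74 × 1.6×10⁻⁴ × 930 = 0.110112 m
A total: 0.394172 m
B Layer 1: 110 × 1.3 × 2.3×10⁻⁴ = 0.03289 m
B Layer 2: 0.44 × 1.1×10⁻⁴ × 860 = 0.041624 m
B 800 × 0.94×10⁻⁴ × 0.22 = 0.016544 m
B total: 0.091058 m
Difference: 0.394172 − 0.091058 = 0.303114 m

Δh_A ≈ 394 mm, Δh_B ≈ 91.1 mm; difference ≈ 303 mm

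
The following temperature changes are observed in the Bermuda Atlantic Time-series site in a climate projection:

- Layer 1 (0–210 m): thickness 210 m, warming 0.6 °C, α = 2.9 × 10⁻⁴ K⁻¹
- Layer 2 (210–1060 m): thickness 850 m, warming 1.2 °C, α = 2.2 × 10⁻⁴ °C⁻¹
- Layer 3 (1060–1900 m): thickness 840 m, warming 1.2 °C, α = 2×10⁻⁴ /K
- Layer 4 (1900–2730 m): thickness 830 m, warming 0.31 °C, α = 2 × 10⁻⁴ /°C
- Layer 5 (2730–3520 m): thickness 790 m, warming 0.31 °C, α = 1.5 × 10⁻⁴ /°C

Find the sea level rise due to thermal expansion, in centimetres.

0–210 m: 2.9×10⁻⁴ × 0.6 × 210 = 0.03654 m
210–1060 m: 850 × 2.2×10⁻⁴ × 1.2 = 0.22440 m
1.2 × 840 × 2×10⁻⁴ = 0.20160 m
1900–2730 m: 2×10⁻⁴ × 830 × 0.31 = 0.05146 m
790 × 1.5×10⁻⁴ × 0.31 = 0.036735 m
Δh = 0.03654 + 0.22440 + 0.20160 + 0.05146 + 0.036735 = 0.550735 m ≈ 55.1 cm

55.1 cm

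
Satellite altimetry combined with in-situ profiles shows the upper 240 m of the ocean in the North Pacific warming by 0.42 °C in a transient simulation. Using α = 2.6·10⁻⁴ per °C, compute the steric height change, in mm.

Δh = αΔT·H = 2.6×10⁻⁴ × 0.42 × 240 = 0.026208 m

about 26 mm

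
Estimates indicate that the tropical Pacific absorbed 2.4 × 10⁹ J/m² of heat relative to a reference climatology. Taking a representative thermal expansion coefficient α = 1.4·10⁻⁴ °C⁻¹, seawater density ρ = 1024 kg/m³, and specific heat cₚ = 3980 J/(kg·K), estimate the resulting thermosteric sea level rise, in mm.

82.4 mm of thermosteric rise

Δh = αQ/(ρcₚ) = 1.4×10⁻⁴ × 2.4×10⁹ / (1024 × 3980) ≈ 0.082443 m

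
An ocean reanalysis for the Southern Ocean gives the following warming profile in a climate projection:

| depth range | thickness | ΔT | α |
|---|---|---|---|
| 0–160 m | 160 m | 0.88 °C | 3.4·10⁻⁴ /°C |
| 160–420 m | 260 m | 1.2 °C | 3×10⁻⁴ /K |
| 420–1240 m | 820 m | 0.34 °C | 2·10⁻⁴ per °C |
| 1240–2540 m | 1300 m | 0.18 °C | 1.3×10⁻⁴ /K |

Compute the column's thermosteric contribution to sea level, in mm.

Δh ≈ 228 mm

160 × 0.88 × 3.4×10⁻⁴ = 0.047872 m
3×10⁻⁴ × 260 × 1.2 = 0.09360 m
420–1240 m: 2×10⁻⁴ × 0.34 × 820 = 0.05576 m
1.3×10⁻⁴ × 1300 × 0.18 = 0.03042 m
Δh = 0.047872 + 0.09360 + 0.05576 + 0.03042 = 0.227652 m ≈ 228 mm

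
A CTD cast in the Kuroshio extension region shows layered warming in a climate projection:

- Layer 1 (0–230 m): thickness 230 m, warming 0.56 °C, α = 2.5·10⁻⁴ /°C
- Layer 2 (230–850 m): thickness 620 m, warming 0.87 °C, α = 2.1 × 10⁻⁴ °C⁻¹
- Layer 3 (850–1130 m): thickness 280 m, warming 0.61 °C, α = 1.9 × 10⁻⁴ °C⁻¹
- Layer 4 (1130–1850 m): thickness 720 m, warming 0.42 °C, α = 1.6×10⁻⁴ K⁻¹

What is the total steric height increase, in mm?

about 230 mm

0–230 m: 2.5×10⁻⁴ × 0.56 × 230 = 0.03220 m
230–850 m: 0.87 × 620 × 2.1×10⁻⁴ = 0.113274 m
850–1130 m: 1.9×10⁻⁴ × 0.61 × 280 = 0.032452 m
Layer 4: 720 × 1.6×10⁻⁴ × 0.42 = 0.048384 m
Δh = 0.03220 + 0.113274 + 0.032452 + 0.048384 = 0.22631 m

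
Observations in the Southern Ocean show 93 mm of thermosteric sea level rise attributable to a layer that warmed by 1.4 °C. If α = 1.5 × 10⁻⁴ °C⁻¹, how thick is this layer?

H = Δh/(αΔT) = 0.093 / (1.5×10⁻⁴ × 1.4) ≈ 442.9 m

440 m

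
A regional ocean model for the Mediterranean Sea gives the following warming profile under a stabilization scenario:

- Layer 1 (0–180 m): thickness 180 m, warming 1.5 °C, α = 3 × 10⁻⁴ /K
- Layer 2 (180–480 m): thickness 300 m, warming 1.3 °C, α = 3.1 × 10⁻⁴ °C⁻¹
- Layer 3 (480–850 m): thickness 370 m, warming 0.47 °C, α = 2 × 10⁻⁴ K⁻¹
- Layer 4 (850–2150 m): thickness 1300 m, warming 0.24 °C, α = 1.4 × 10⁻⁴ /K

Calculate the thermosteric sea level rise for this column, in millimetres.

Δh ≈ 280 mm

Layer 1: 3×10⁻⁴ × 180 × 1.5 = 0.08100 m
Layer 2: 3.1×10⁻⁴ × 1.3 × 300 = 0.12090 m
Layer 3: 2×10⁻⁴ × 370 × 0.47 = 0.03478 m
850–2150 m: 0.24 × 1300 × 1.4×10⁻⁴ = 0.04368 m
Δh = 0.08100 + 0.12090 + 0.03478 + 0.04368 = 0.28036 m ≈ 280 mm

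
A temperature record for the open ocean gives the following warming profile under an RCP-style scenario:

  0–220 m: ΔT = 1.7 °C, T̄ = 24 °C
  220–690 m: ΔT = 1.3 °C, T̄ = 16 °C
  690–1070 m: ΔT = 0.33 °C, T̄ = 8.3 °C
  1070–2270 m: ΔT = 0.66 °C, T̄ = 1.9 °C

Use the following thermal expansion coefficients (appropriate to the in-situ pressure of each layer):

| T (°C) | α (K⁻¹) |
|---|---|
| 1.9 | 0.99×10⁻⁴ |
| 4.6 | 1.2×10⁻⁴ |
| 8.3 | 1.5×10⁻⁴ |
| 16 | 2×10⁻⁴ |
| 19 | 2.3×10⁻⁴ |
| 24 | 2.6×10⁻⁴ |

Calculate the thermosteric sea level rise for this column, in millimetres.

Layer 1 at 24 °C → α = 2.6×10⁻⁴ K⁻¹
Layer 2 at 16 °C → α = 2×10⁻⁴ K⁻¹
Layer 3 at 8.3 °C → α = 1.5×10⁻⁴ K⁻¹
Layer 4 at 1.9 °C → α = 0.99×10⁻⁴ K⁻¹
220 × 2.6×10⁻⁴ × 1.7 = 0.09724 m
1.3 × 470 × 2×10⁻⁴ = 0.12220 m
690–1070 m: 1.5×10⁻⁴ × 380 × 0.33 = 0.01881 m
0.66 × 0.99×10⁻⁴ × 1200 = 0.078408 m
Δh = 0.09724 + 0.12220 + 0.01881 + 0.078408 = 0.316658 m

317 mm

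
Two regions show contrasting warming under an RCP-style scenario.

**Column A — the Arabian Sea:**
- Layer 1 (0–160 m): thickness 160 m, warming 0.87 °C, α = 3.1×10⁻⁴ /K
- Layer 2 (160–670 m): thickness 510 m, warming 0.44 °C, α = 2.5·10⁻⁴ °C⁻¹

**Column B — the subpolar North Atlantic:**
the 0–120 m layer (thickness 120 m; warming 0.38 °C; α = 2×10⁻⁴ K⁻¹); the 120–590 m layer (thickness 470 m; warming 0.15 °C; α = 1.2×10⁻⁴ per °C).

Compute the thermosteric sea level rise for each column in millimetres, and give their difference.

Δh_A ≈ 99 mm, Δh_B ≈ 18 mm; difference ≈ 82 mm

A 3.1×10⁻⁴ × 0.87 × 160 = 0.043152 m
A 510 × 2.5×10⁻⁴ × 0.44 = 0.05610 m
A total: 0.099252 m
B Layer 1: 2×10⁻⁴ × 0.38 × 120 = 0.00912 m
B 1.2×10⁻⁴ × 0.15 × 470 = 0.00846 m
B total: 0.01758 m
Difference: 0.099252 − 0.01758 = 0.081672 m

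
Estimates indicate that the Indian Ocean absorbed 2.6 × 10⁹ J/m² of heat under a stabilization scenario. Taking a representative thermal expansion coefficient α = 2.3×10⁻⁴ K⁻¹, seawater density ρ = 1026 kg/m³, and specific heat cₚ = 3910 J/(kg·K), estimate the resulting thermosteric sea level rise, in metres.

Δh = 0.15 m

Δh = αQ/(ρcₚ) = 2.3×10⁻⁴ × 2.6×10⁹ / (1026 × 3910) ≈ 0.14907 m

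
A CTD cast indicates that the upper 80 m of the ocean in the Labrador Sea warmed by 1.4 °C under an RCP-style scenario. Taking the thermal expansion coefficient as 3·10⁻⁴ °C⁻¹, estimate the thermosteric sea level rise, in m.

Δh = αΔT·H = 3×10⁻⁴ × 1.4 × 80 = 0.03360 m

Δh ≈ 0.0336 m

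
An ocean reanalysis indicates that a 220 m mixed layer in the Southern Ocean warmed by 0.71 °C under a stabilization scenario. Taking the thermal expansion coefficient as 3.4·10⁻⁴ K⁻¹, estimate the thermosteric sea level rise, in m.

0.053 m of thermosteric rise

Δh = αΔT·H = 3.4×10⁻⁴ × 0.71 × 220 = 0.053108 m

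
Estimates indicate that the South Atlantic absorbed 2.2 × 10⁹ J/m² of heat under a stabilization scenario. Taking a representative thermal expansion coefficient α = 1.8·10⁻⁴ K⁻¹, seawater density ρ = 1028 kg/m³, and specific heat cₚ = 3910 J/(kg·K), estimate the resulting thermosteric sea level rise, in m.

Δh ≈ 0.0985 m

Δh = αQ/(ρcₚ) = 1.8×10⁻⁴ × 2.2×10⁹ / (1028 × 3910) ≈ 0.09852 m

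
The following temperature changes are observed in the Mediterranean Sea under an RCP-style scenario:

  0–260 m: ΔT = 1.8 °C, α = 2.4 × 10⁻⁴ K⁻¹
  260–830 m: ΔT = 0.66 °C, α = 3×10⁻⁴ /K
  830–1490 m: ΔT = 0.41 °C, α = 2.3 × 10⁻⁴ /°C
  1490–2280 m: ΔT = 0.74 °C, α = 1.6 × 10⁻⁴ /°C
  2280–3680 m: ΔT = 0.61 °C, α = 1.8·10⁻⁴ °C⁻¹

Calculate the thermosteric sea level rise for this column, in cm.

0–260 m: 2.4×10⁻⁴ × 260 × 1.8 = 0.11232 m
260–830 m: 0.66 × 3×10⁻⁴ × 570 = 0.11286 m
Layer 3: 660 × 2.3×10⁻⁴ × 0.41 = 0.062238 m
Layer 4: 790 × 0.74 × 1.6×10⁻⁴ = 0.093536 m
1400 × 1.8×10⁻⁴ × 0.61 = 0.15372 m
Δh = 0.11232 + 0.11286 + 0.062238 + 0.093536 + 0.15372 = 0.534674 m

Δh = 53.5 cm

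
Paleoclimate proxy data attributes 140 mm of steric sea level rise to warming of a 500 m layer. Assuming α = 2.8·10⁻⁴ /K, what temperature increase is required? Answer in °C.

ΔT ≈ 1.0 °C

ΔT = Δh/(αH) = 0.14 / (2.8×10⁻⁴ × 500) = 1.000 °C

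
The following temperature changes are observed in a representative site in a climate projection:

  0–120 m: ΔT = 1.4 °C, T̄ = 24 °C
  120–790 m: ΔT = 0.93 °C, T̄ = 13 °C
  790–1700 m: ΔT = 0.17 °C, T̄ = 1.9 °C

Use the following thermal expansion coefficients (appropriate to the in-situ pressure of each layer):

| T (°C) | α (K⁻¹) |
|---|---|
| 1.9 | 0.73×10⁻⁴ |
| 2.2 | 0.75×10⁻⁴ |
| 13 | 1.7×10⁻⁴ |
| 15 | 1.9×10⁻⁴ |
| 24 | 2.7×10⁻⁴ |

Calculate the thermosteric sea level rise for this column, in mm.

Layer 1 at 24 °C → α = 2.7×10⁻⁴ K⁻¹
Layer 2 at 13 °C → α = 1.7×10⁻⁴ K⁻¹
Layer 3 at 1.9 °C → α = 0.73×10⁻⁴ K⁻¹
1.4 × 2.7×10⁻⁴ × 120 = 0.04536 m
120–790 m: 670 × 0.93 × 1.7×10⁻⁴ = 0.105927 m
790–1700 m: 910 × 0.17 × 0.73×10⁻⁴ = 0.0112931 m
Δh = 0.04536 + 0.105927 + 0.0112931 = 0.1625801 m

163 mm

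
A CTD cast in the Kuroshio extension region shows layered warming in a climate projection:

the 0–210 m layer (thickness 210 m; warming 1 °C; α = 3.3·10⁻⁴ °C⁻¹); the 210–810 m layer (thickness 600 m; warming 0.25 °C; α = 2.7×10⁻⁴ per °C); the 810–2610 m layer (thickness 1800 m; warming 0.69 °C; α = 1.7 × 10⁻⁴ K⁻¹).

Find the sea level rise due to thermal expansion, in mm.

Δh = 321 mm

Layer 1: 210 × 1 × 3.3×10⁻⁴ = 0.06930 m
210–810 m: 600 × 2.7×10⁻⁴ × 0.25 = 0.04050 m
1.7×10⁻⁴ × 0.69 × 1800 = 0.21114 m
Δh = 0.06930 + 0.04050 + 0.21114 = 0.32094 m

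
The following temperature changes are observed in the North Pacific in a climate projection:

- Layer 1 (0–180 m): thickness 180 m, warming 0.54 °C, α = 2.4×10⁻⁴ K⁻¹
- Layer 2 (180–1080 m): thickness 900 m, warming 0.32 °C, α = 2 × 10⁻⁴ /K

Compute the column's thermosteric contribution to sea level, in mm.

0.54 × 180 × 2.4×10⁻⁴ = 0.023328 m
900 × 0.32 × 2×10⁻⁴ = 0.05760 m
Δh = 0.023328 + 0.05760 = 0.080928 m

81 mm of thermosteric rise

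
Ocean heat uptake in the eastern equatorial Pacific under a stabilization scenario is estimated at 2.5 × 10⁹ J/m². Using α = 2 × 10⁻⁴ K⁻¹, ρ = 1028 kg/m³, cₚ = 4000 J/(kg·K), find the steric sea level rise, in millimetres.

Δh = αQ/(ρcₚ) = 2×10⁻⁴ × 2.5×10⁹ / (1028 × 4000) ≈ 0.12160 m

122 mm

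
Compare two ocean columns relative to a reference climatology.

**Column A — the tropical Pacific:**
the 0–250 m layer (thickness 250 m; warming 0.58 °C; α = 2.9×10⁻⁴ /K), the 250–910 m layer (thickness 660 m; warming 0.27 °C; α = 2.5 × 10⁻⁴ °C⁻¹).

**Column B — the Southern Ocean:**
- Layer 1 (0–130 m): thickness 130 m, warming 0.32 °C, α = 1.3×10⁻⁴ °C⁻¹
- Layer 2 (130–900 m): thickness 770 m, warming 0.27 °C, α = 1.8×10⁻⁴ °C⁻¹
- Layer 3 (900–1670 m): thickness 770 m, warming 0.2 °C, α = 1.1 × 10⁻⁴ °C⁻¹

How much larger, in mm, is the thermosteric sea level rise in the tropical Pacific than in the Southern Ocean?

Δh_A − Δh_B ≈ 26.8 mm

A Layer 1: 250 × 0.58 × 2.9×10⁻⁴ = 0.04205 m
A 660 × 0.27 × 2.5×10⁻⁴ = 0.04455 m
A total: 0.08660 m
B 0–130 m: 0.32 × 130 × 1.3×10⁻⁴ = 0.005408 m
B 130–900 m: 770 × 0.27 × 1.8×10⁻⁴ = 0.037422 m
B 770 × 0.2 × 1.1×10⁻⁴ = 0.01694 m
B total: 0.05977 m
Difference: 0.08660 − 0.05977 = 0.02683 m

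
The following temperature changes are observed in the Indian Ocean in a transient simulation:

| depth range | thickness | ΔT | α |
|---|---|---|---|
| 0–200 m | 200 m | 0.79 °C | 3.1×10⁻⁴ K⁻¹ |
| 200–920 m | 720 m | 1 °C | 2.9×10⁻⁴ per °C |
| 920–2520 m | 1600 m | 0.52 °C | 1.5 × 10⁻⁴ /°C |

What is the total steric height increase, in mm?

Layer 1: 3.1×10⁻⁴ × 0.79 × 200 = 0.04898 m
720 × 2.9×10⁻⁴ × 1 = 0.20880 m
Layer 3: 0.52 × 1.5×10⁻⁴ × 1600 = 0.12480 m
Δh = 0.04898 + 0.20880 + 0.12480 = 0.38258 m ≈ 383 mm

383 mm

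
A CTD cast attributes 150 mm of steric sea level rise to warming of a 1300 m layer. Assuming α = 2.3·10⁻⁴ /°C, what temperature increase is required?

ΔT = Δh/(αH) = 0.15 / (2.3×10⁻⁴ × 1300) ≈ 0.5017 K

about 0.502 K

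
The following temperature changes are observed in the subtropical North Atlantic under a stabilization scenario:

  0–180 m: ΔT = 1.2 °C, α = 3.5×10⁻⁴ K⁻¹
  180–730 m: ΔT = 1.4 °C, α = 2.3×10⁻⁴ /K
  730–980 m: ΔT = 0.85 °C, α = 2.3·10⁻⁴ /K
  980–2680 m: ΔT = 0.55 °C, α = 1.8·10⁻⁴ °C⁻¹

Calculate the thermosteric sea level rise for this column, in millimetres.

0–180 m: 3.5×10⁻⁴ × 180 × 1.2 = 0.07560 m
550 × 1.4 × 2.3×10⁻⁴ = 0.17710 m
Layer 3: 2.3×10⁻⁴ × 250 × 0.85 = 0.048875 m
1.8×10⁻⁴ × 1700 × 0.55 = 0.16830 m
Δh = 0.07560 + 0.17710 + 0.048875 + 0.16830 = 0.469875 m

Δh ≈ 470 mm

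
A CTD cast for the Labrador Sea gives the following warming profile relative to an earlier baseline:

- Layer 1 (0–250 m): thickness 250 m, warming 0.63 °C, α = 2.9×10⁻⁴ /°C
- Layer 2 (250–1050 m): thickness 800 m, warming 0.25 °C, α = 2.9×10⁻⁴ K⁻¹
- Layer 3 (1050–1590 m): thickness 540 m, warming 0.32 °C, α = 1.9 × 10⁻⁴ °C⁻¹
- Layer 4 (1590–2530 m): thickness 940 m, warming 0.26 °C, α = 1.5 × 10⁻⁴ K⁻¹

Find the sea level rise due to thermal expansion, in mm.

250 × 0.63 × 2.9×10⁻⁴ = 0.045675 m
250–1050 m: 800 × 2.9×10⁻⁴ × 0.25 = 0.05800 m
Layer 3: 0.32 × 1.9×10⁻⁴ × 540 = 0.032832 m
Layer 4: 1.5×10⁻⁴ × 0.26 × 940 = 0.03666 m
Δh = 0.045675 + 0.05800 + 0.032832 + 0.03666 = 0.173167 m ≈ 173 mm

173 mm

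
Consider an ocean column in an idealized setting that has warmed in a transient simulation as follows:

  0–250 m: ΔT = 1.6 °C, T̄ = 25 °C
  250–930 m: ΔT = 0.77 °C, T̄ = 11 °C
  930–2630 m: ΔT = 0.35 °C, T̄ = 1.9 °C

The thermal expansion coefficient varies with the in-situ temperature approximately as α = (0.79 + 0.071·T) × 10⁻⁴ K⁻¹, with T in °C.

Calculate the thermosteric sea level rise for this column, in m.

Layer 1: α = (0.79 + 0.071×25)×10⁻⁴ = 2.565×10⁻⁴ K⁻¹
Layer 2: α = (0.79 + 0.071×11)×10⁻⁴ = 1.571×10⁻⁴ K⁻¹
Layer 3: α = (0.79 + 0.071×1.9)×10⁻⁴ = 0.9249×10⁻⁴ K⁻¹
0–250 m: 1.6 × 250 × 2.565×10⁻⁴ = 0.10260 m
680 × 1.571×10⁻⁴ × 0.77 = 0.08225756 m
Layer 3: 0.35 × 0.9249×10⁻⁴ × 1700 = 0.05503155 m
Δh = 0.10260 + 0.08225756 + 0.05503155 = 0.23988911 m

0.240 m of thermosteric rise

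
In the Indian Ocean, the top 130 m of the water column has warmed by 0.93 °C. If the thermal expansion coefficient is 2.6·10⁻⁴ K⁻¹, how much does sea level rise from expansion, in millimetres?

Δh = 31 mm

Δh = αΔT·H = 2.6×10⁻⁴ × 0.93 × 130 = 0.031434 m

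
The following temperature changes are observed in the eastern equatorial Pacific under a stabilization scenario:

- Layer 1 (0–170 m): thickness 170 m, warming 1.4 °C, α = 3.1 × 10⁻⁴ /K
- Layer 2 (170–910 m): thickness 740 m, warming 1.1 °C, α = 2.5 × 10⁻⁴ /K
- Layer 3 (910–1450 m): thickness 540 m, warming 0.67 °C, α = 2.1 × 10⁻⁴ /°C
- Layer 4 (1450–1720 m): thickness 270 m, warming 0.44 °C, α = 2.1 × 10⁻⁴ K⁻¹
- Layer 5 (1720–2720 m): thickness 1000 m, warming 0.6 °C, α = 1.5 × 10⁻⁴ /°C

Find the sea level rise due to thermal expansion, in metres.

3.1×10⁻⁴ × 170 × 1.4 = 0.07378 m
Layer 2: 1.1 × 740 × 2.5×10⁻⁴ = 0.20350 m
910–1450 m: 540 × 0.67 × 2.1×10⁻⁴ = 0.075978 m
1450–1720 m: 2.1×10⁻⁴ × 270 × 0.44 = 0.024948 m
Layer 5: 1.5×10⁻⁴ × 0.6 × 1000 = 0.09000 m
Δh = 0.07378 + 0.20350 + 0.075978 + 0.024948 + 0.09000 = 0.468206 m ≈ 0.468 m

Δh ≈ 0.468 m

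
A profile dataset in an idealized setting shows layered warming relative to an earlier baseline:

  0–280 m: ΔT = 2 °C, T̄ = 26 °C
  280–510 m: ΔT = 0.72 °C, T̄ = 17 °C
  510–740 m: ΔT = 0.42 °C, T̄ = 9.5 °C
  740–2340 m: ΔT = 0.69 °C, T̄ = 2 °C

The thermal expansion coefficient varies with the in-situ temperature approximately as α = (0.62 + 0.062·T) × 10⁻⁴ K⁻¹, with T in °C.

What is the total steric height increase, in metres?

about 0.247 m

Layer 1: α = (0.62 + 0.062×26)×10⁻⁴ = 2.232×10⁻⁴ K⁻¹
Layer 2: α = (0.62 + 0.062×17)×10⁻⁴ = 1.674×10⁻⁴ K⁻¹
Layer 3: α = (0.62 + 0.062×9.5)×10⁻⁴ = 1.209×10⁻⁴ K⁻¹
Layer 4: α = (0.62 + 0.062×2)×10⁻⁴ = 0.744×10⁻⁴ K⁻¹
Layer 1: 2 × 2.232×10⁻⁴ × 280 = 0.124992 m
0.72 × 230 × 1.674×10⁻⁴ = 0.02772144 m
510–740 m: 1.209×10⁻⁴ × 230 × 0.42 = 0.01167894 m
Layer 4: 0.744×10⁻⁴ × 1600 × 0.69 = 0.0821376 m
Δh = 0.124992 + 0.02772144 + 0.01167894 + 0.0821376 = 0.24652998 m ≈ 0.247 m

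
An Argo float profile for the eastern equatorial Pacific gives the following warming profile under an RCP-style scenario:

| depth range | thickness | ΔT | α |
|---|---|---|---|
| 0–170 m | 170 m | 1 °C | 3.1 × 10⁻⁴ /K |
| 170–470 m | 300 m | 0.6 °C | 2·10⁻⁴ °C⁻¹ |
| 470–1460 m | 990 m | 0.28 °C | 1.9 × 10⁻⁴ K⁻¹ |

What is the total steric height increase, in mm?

Layer 1: 3.1×10⁻⁴ × 170 × 1 = 0.05270 m
Layer 2: 300 × 2×10⁻⁴ × 0.6 = 0.03600 m
Layer 3: 1.9×10⁻⁴ × 0.28 × 990 = 0.052668 m
Δh = 0.05270 + 0.03600 + 0.052668 = 0.141368 m ≈ 141 mm

about 141 mm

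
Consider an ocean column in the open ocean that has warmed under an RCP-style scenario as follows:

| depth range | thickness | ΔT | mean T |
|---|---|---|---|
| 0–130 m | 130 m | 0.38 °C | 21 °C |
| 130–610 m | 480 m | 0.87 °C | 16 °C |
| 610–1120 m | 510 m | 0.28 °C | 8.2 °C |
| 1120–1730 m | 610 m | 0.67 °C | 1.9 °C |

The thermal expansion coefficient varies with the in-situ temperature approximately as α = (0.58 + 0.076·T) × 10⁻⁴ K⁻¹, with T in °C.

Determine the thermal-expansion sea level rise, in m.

Layer 1: α = (0.58 + 0.076×21)×10⁻⁴ = 2.176×10⁻⁴ K⁻¹
Layer 2: α = (0.58 + 0.076×16)×10⁻⁴ = 1.796×10⁻⁴ K⁻¹
Layer 3: α = (0.58 + 0.076×8.2)×10⁻⁴ = 1.2032×10⁻⁴ K⁻¹
Layer 4: α = (0.58 + 0.076×1.9)×10⁻⁴ = 0.7244×10⁻⁴ K⁻¹
0.38 × 130 × 2.176×10⁻⁴ = 0.01074944 m
Layer 2: 480 × 0.87 × 1.796×10⁻⁴ = 0.07500096 m
610–1120 m: 1.2032×10⁻⁴ × 510 × 0.28 = 0.017181696 m
0.67 × 0.7244×10⁻⁴ × 610 = 0.029606228 m
Δh = 0.01074944 + 0.07500096 + 0.017181696 + 0.029606228 = 0.132538324 m ≈ 0.133 m

about 0.133 m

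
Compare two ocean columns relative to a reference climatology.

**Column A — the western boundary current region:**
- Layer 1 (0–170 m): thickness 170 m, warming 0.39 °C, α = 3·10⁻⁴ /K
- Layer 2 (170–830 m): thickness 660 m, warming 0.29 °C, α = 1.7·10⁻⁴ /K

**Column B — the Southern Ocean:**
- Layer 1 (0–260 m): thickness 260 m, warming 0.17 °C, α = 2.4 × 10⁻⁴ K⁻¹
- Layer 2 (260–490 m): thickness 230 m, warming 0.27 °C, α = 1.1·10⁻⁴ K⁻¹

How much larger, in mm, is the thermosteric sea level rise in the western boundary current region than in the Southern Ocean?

A 0–170 m: 170 × 0.39 × 3×10⁻⁴ = 0.01989 m
A 170–830 m: 0.29 × 660 × 1.7×10⁻⁴ = 0.032538 m
A total: 0.052428 m
B 2.4×10⁻⁴ × 260 × 0.17 = 0.010608 m
B 0.27 × 1.1×10⁻⁴ × 230 = 0.006831 m
B total: 0.017439 m
Difference: 0.052428 − 0.017439 = 0.034989 m

Δh_A − Δh_B ≈ 35 mm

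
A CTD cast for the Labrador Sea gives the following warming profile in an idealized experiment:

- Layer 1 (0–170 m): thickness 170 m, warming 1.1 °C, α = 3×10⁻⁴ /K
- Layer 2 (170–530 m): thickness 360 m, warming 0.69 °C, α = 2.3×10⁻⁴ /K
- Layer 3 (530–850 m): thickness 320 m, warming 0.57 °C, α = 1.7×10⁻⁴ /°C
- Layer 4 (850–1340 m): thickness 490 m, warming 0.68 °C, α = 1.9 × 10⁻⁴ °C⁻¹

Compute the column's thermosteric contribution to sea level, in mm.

0–170 m: 1.1 × 3×10⁻⁴ × 170 = 0.05610 m
Layer 2: 2.3×10⁻⁴ × 360 × 0.69 = 0.057132 m
Layer 3: 1.7×10⁻⁴ × 320 × 0.57 = 0.031008 m
1.9×10⁻⁴ × 0.68 × 490 = 0.063308 m
Δh = 0.05610 + 0.057132 + 0.031008 + 0.063308 = 0.207548 m ≈ 208 mm

Δh = 208 mm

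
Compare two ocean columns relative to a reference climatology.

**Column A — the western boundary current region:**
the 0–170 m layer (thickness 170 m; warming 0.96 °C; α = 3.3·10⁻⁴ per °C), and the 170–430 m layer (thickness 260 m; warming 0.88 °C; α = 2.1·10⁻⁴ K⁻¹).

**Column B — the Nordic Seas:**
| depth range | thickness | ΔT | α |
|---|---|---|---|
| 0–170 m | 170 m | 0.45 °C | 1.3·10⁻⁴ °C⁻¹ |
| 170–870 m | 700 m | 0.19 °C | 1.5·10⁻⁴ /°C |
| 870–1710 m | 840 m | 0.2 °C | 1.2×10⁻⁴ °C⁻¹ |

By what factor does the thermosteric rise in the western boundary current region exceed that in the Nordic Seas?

2.04

A Layer 1: 170 × 0.96 × 3.3×10⁻⁴ = 0.053856 m
A 170–430 m: 260 × 2.1×10⁻⁴ × 0.88 = 0.048048 m
A total: 0.101904 m
B Layer 1: 0.45 × 170 × 1.3×10⁻⁴ = 0.009945 m
B 1.5×10⁻⁴ × 700 × 0.19 = 0.01995 m
B 0.2 × 1.2×10⁻⁴ × 840 = 0.02016 m
B total: 0.050055 m
Ratio: 0.101904 / 0.050055 ≈ 2.036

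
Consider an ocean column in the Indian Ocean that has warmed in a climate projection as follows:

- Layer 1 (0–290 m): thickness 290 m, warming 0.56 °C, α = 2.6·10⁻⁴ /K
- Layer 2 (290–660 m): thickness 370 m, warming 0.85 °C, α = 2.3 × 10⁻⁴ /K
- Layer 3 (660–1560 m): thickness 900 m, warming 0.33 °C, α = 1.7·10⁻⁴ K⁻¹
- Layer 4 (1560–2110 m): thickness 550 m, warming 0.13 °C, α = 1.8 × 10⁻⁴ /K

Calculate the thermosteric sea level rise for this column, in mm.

about 178 mm

0–290 m: 2.6×10⁻⁴ × 0.56 × 290 = 0.042224 m
Layer 2: 370 × 2.3×10⁻⁴ × 0.85 = 0.072335 m
660–1560 m: 900 × 0.33 × 1.7×10⁻⁴ = 0.05049 m
1560–2110 m: 550 × 1.8×10⁻⁴ × 0.13 = 0.01287 m
Δh = 0.042224 + 0.072335 + 0.05049 + 0.01287 = 0.177919 m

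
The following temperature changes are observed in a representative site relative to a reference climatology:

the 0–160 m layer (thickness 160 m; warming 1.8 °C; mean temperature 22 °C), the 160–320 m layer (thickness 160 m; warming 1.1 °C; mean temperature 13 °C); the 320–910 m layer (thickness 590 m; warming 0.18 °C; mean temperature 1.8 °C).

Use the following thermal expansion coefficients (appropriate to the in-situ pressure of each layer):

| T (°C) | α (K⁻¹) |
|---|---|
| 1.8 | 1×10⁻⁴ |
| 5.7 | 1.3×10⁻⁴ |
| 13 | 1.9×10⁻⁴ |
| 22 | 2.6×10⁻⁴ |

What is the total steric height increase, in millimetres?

Layer 1 at 22 °C → α = 2.6×10⁻⁴ K⁻¹
Layer 2 at 13 °C → α = 1.9×10⁻⁴ K⁻¹
Layer 3 at 1.8 °C → α = 1×10⁻⁴ K⁻¹
0–160 m: 1.8 × 160 × 2.6×10⁻⁴ = 0.07488 m
1.1 × 160 × 1.9×10⁻⁴ = 0.03344 m
590 × 0.18 × 1×10⁻⁴ = 0.01062 m
Δh = 0.07488 + 0.03344 + 0.01062 = 0.11894 m

119 mm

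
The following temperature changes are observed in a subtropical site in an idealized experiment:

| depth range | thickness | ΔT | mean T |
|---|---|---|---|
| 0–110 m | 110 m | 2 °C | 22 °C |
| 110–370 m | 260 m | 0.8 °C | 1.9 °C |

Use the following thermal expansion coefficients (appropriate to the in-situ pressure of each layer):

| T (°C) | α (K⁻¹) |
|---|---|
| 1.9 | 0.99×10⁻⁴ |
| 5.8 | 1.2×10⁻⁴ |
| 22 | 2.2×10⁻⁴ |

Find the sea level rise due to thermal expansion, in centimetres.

Layer 1 at 22 °C → α = 2.2×10⁻⁴ K⁻¹
Layer 2 at 1.9 °C → α = 0.99×10⁻⁴ K⁻¹
Layer 1: 2.2×10⁻⁴ × 110 × 2 = 0.04840 m
110–370 m: 0.8 × 260 × 0.99×10⁻⁴ = 0.020592 m
Δh = 0.04840 + 0.020592 = 0.068992 m ≈ 6.9 cm

Δh = 6.9 cm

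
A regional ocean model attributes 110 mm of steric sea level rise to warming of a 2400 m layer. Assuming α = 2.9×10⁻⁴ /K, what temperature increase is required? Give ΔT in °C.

about 0.158 °C

ΔT = Δh/(αH) = 0.11 / (2.9×10⁻⁴ × 2400) ≈ 0.1580 °C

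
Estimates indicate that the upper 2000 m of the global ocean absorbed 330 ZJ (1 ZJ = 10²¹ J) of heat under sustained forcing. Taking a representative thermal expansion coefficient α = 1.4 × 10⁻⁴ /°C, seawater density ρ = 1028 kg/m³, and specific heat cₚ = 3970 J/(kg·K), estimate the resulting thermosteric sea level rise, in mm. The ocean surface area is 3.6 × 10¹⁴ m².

Δh = 31.4 mm

Per unit area: Q = 330×10²¹ / (3.6×10¹⁴) ≈ 9.167×10⁸ J/m²
Δh = αQ/(ρcₚ) = 1.4×10⁻⁴ × 9.167×10⁸ / (1028 × 3970) ≈ 0.031446 m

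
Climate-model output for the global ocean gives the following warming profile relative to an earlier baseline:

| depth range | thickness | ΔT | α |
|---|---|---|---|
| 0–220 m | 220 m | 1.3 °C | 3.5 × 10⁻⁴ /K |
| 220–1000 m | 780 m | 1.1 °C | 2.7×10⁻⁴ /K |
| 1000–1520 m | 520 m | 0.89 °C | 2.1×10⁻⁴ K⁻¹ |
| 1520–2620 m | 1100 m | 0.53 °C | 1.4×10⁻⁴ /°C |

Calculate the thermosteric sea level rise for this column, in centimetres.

51.1 cm

0–220 m: 3.5×10⁻⁴ × 1.3 × 220 = 0.10010 m
220–1000 m: 780 × 1.1 × 2.7×10⁻⁴ = 0.23166 m
Layer 3: 520 × 0.89 × 2.1×10⁻⁴ = 0.097188 m
Layer 4: 1100 × 1.4×10⁻⁴ × 0.53 = 0.08162 m
Δh = 0.10010 + 0.23166 + 0.097188 + 0.08162 = 0.510568 m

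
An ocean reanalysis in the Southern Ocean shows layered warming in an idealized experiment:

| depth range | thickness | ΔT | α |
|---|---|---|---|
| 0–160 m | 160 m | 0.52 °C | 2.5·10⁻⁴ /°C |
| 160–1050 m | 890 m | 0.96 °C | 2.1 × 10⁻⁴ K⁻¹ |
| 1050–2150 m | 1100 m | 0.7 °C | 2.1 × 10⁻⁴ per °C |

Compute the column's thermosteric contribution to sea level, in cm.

160 × 0.52 × 2.5×10⁻⁴ = 0.02080 m
Layer 2: 0.96 × 2.1×10⁻⁴ × 890 = 0.179424 m
1050–2150 m: 0.7 × 1100 × 2.1×10⁻⁴ = 0.16170 m
Δh = 0.02080 + 0.179424 + 0.16170 = 0.361924 m

36.2 cm of thermosteric rise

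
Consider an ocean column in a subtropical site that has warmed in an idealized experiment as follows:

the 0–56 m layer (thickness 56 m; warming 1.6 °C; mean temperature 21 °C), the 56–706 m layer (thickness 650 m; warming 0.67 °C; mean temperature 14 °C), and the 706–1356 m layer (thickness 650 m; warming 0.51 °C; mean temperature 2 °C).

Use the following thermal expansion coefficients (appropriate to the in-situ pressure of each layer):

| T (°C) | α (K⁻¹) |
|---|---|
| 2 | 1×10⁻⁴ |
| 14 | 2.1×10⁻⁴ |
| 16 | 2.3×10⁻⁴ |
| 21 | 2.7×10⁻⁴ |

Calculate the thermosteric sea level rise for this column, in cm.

about 14.9 cm

Layer 1 at 21 °C → α = 2.7×10⁻⁴ K⁻¹
Layer 2 at 14 °C → α = 2.1×10⁻⁴ K⁻¹
Layer 3 at 2 °C → α = 1×10⁻⁴ K⁻¹
2.7×10⁻⁴ × 1.6 × 56 = 0.024192 m
Layer 2: 650 × 0.67 × 2.1×10⁻⁴ = 0.091455 m
706–1356 m: 0.51 × 650 × 1×10⁻⁴ = 0.03315 m
Δh = 0.024192 + 0.091455 + 0.03315 = 0.148797 m ≈ 14.9 cm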